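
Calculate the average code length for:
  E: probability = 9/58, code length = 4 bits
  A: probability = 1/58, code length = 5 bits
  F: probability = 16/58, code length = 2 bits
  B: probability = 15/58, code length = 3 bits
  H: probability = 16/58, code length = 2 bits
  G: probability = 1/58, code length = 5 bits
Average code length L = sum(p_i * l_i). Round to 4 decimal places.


Weighted contributions p_i * l_i:
  E: (9/58) * 4 = 36/58
  A: (1/58) * 5 = 5/58
  F: (16/58) * 2 = 32/58
  B: (15/58) * 3 = 45/58
  H: (16/58) * 2 = 32/58
  G: (1/58) * 5 = 5/58
Sum = (36 + 5 + 32 + 45 + 32 + 5)/58 = 155/58

L = 155/58 = 2.6724 bits/symbol


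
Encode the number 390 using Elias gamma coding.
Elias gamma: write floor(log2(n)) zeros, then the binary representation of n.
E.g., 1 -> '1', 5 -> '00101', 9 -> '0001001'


num_bits = floor(log2(390)) + 1 = 9
leading_zeros = num_bits - 1 = 8
binary(390) = 110000110

Elias gamma(390) = '00000000' + '110000110' = 00000000110000110 (17 bits)


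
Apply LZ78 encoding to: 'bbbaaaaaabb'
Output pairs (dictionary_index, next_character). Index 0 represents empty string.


LZ78 encoding steps:
Dictionary: {0: ''}
Step 1: w='' (idx 0), next='b' -> output (0, 'b'), add 'b' as idx 1
Step 2: w='b' (idx 1), next='b' -> output (1, 'b'), add 'bb' as idx 2
Step 3: w='' (idx 0), next='a' -> output (0, 'a'), add 'a' as idx 3
Step 4: w='a' (idx 3), next='a' -> output (3, 'a'), add 'aa' as idx 4
Step 5: w='aa' (idx 4), next='a' -> output (4, 'a'), add 'aaa' as idx 5
Step 6: w='bb' (idx 2), end of input -> output (2, '')


Encoded: [(0, 'b'), (1, 'b'), (0, 'a'), (3, 'a'), (4, 'a'), (2, '')]


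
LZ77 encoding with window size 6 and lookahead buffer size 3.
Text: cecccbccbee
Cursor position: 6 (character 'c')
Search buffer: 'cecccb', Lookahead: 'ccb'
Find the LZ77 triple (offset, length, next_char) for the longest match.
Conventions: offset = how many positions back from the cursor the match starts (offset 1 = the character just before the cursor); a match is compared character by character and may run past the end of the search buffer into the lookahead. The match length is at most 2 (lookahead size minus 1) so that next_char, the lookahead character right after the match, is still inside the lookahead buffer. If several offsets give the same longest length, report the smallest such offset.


Try each offset into the search buffer:
  offset=1 (pos 5, char 'b'): match length 0
  offset=2 (pos 4, char 'c'): match length 1
  offset=3 (pos 3, char 'c'): match length 2
  offset=4 (pos 2, char 'c'): match length 2
  offset=5 (pos 1, char 'e'): match length 0
  offset=6 (pos 0, char 'c'): match length 1
Longest match has length 2, found at offsets 3, 4; take the smallest, offset 3.
next_char = character at position 6 + 2 = 8 -> 'b'

Best match: offset=3, length=2 (matching 'cc' starting at position 3)
LZ77 triple: (3, 2, 'b')


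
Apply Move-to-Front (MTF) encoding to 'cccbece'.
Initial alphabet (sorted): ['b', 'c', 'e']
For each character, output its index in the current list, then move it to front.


MTF encoding:
'c': index 1 in ['b', 'c', 'e'] -> ['c', 'b', 'e']
'c': index 0 in ['c', 'b', 'e'] -> ['c', 'b', 'e']
'c': index 0 in ['c', 'b', 'e'] -> ['c', 'b', 'e']
'b': index 1 in ['c', 'b', 'e'] -> ['b', 'c', 'e']
'e': index 2 in ['b', 'c', 'e'] -> ['e', 'b', 'c']
'c': index 2 in ['e', 'b', 'c'] -> ['c', 'e', 'b']
'e': index 1 in ['c', 'e', 'b'] -> ['e', 'c', 'b']


Output: [1, 0, 0, 1, 2, 2, 1]


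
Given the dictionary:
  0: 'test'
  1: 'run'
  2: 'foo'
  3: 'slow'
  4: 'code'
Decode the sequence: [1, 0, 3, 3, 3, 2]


Look up each index in the dictionary:
  1 -> 'run'
  0 -> 'test'
  3 -> 'slow'
  3 -> 'slow'
  3 -> 'slow'
  2 -> 'foo'

Decoded: "run test slow slow slow foo"


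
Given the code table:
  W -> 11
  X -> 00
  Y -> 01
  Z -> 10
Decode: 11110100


Decoding:
11 -> W
11 -> W
01 -> Y
00 -> X


Result: WWYX


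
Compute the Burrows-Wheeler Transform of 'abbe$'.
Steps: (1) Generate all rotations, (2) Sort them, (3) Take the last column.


Rotations (sorted):
  0: $abbe -> last char: e
  1: abbe$ -> last char: $
  2: bbe$a -> last char: a
  3: be$ab -> last char: b
  4: e$abb -> last char: b


BWT = e$abb


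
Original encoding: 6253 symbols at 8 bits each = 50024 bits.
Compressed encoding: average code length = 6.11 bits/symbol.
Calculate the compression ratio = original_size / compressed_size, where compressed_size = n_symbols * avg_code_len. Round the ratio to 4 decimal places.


original_size = n_symbols * orig_bits = 6253 * 8 = 50024 bits
compressed_size = n_symbols * avg_code_len = 6253 * 6.11 = 38205.83 bits
ratio = original_size / compressed_size = 50024 / 38205.83 = 1.3093

Compression ratio = 1.3093


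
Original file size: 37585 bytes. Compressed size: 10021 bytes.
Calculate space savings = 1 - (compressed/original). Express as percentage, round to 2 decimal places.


ratio = compressed/original = 10021/37585 = 0.266622
savings = 1 - ratio = 1 - 0.266622 = 0.733378
as a percentage: 0.733378 * 100 = 73.34%

Space savings = 1 - 10021/37585 = 73.34%


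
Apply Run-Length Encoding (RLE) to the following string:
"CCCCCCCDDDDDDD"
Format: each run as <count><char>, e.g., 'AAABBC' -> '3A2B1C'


Scanning runs left to right:
  i=0: run of 'C' x 7 -> '7C'
  i=7: run of 'D' x 7 -> '7D'

RLE = 7C7D


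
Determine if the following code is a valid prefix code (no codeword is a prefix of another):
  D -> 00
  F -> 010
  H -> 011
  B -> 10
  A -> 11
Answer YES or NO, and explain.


Checking each pair (does one codeword prefix another?):
  D='00' vs F='010': no prefix
  D='00' vs H='011': no prefix
  D='00' vs B='10': no prefix
  D='00' vs A='11': no prefix
  F='010' vs D='00': no prefix
  F='010' vs H='011': no prefix
  F='010' vs B='10': no prefix
  F='010' vs A='11': no prefix
  H='011' vs D='00': no prefix
  H='011' vs F='010': no prefix
  H='011' vs B='10': no prefix
  H='011' vs A='11': no prefix
  B='10' vs D='00': no prefix
  B='10' vs F='010': no prefix
  B='10' vs H='011': no prefix
  B='10' vs A='11': no prefix
  A='11' vs D='00': no prefix
  A='11' vs F='010': no prefix
  A='11' vs H='011': no prefix
  A='11' vs B='10': no prefix
No violation found over all pairs.

YES -- this is a valid prefix code. No codeword is a prefix of any other codeword.


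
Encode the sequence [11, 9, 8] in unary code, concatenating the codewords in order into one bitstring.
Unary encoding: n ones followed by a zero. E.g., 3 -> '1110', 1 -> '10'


Encode each number as n ones followed by a terminating 0:
  11 -> 111111111110 (12 bits)
  9 -> 1111111110 (10 bits)
  8 -> 111111110 (9 bits)
Total length = 12 + 10 + 9 = 31 bits.

Unary([11, 9, 8]) = 1111111111101111111110111111110 (31 bits)


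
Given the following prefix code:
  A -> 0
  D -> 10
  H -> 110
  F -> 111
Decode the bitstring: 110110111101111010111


Decoding step by step:
Bits 110 -> H
Bits 110 -> H
Bits 111 -> F
Bits 10 -> D
Bits 111 -> F
Bits 10 -> D
Bits 10 -> D
Bits 111 -> F


Decoded message: HHFDFDDF


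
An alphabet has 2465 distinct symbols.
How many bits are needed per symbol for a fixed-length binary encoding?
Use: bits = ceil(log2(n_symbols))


log2(2465) = 11.2674
Bracket: 2^11 = 2048 < 2465 <= 2^12 = 4096
So ceil(log2(2465)) = 12

bits = ceil(log2(2465)) = ceil(11.2674) = 12 bits


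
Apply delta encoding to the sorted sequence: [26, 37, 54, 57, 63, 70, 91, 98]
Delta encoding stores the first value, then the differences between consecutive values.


First value: 26
Deltas:
  37 - 26 = 11
  54 - 37 = 17
  57 - 54 = 3
  63 - 57 = 6
  70 - 63 = 7
  91 - 70 = 21
  98 - 91 = 7


Delta encoded: [26, 11, 17, 3, 6, 7, 21, 7]


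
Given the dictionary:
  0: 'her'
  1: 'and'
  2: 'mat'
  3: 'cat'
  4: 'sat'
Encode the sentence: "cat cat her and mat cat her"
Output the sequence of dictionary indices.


Look up each word in the dictionary:
  'cat' -> 3
  'cat' -> 3
  'her' -> 0
  'and' -> 1
  'mat' -> 2
  'cat' -> 3
  'her' -> 0

Encoded: [3, 3, 0, 1, 2, 3, 0]


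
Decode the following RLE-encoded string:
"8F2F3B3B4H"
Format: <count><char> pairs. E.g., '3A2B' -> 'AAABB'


Expanding each <count><char> pair:
  8F -> 'FFFFFFFF'
  2F -> 'FF'
  3B -> 'BBB'
  3B -> 'BBB'
  4H -> 'HHHH'

Decoded = FFFFFFFFFFBBBBBBHHHH


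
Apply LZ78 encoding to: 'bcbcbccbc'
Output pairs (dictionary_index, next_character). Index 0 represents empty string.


LZ78 encoding steps:
Dictionary: {0: ''}
Step 1: w='' (idx 0), next='b' -> output (0, 'b'), add 'b' as idx 1
Step 2: w='' (idx 0), next='c' -> output (0, 'c'), add 'c' as idx 2
Step 3: w='b' (idx 1), next='c' -> output (1, 'c'), add 'bc' as idx 3
Step 4: w='bc' (idx 3), next='c' -> output (3, 'c'), add 'bcc' as idx 4
Step 5: w='bc' (idx 3), end of input -> output (3, '')


Encoded: [(0, 'b'), (0, 'c'), (1, 'c'), (3, 'c'), (3, '')]


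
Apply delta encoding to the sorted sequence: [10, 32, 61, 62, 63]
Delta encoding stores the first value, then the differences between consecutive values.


First value: 10
Deltas:
  32 - 10 = 22
  61 - 32 = 29
  62 - 61 = 1
  63 - 62 = 1


Delta encoded: [10, 22, 29, 1, 1]


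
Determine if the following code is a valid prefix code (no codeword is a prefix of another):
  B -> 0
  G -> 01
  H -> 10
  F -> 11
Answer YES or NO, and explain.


Checking each pair (does one codeword prefix another?):
  B='0' vs G='01': prefix -- VIOLATION

NO -- this is NOT a valid prefix code. B (0) is a prefix of G (01).


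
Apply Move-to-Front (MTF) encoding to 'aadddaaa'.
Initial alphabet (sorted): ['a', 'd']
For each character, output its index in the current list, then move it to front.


MTF encoding:
'a': index 0 in ['a', 'd'] -> ['a', 'd']
'a': index 0 in ['a', 'd'] -> ['a', 'd']
'd': index 1 in ['a', 'd'] -> ['d', 'a']
'd': index 0 in ['d', 'a'] -> ['d', 'a']
'd': index 0 in ['d', 'a'] -> ['d', 'a']
'a': index 1 in ['d', 'a'] -> ['a', 'd']
'a': index 0 in ['a', 'd'] -> ['a', 'd']
'a': index 0 in ['a', 'd'] -> ['a', 'd']


Output: [0, 0, 1, 0, 0, 1, 0, 0]


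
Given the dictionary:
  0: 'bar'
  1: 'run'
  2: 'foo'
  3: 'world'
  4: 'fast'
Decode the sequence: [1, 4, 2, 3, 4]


Look up each index in the dictionary:
  1 -> 'run'
  4 -> 'fast'
  2 -> 'foo'
  3 -> 'world'
  4 -> 'fast'

Decoded: "run fast foo world fast"


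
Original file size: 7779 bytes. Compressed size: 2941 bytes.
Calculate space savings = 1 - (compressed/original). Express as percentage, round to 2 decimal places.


ratio = compressed/original = 2941/7779 = 0.378069
savings = 1 - ratio = 1 - 0.378069 = 0.621931
as a percentage: 0.621931 * 100 = 62.19%

Space savings = 1 - 2941/7779 = 62.19%


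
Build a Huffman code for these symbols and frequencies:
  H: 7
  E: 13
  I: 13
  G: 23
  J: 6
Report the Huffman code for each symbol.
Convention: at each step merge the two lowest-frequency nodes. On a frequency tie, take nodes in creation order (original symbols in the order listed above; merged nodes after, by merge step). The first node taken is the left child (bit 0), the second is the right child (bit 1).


Huffman tree construction:
Step 1: Merge J(6) + H(7) = 13
Step 2: Merge E(13) + I(13) = 26
Step 3: Merge (J+H)(13) + G(23) = 36
Step 4: Merge (E+I)(26) + ((J+H)+G)(36) = 62
Read each symbol's code off the tree from the root (left child = 0, right child = 1).

Codes:
  H: 101 (length 3)
  E: 00 (length 2)
  I: 01 (length 2)
  G: 11 (length 2)
  J: 100 (length 3)
Average code length: 137/62 = 2.2097 bits/symbol


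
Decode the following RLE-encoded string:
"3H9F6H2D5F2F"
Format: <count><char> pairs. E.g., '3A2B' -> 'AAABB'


Expanding each <count><char> pair:
  3H -> 'HHH'
  9F -> 'FFFFFFFFF'
  6H -> 'HHHHHH'
  2D -> 'DD'
  5F -> 'FFFFF'
  2F -> 'FF'

Decoded = HHHFFFFFFFFFHHHHHHDDFFFFFFF


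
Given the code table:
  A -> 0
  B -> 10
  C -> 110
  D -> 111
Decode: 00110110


Decoding:
0 -> A
0 -> A
110 -> C
110 -> C


Result: AACC


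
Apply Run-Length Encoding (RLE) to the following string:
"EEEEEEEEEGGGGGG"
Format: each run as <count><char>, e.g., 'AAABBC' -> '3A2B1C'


Scanning runs left to right:
  i=0: run of 'E' x 9 -> '9E'
  i=9: run of 'G' x 6 -> '6G'

RLE = 9E6G


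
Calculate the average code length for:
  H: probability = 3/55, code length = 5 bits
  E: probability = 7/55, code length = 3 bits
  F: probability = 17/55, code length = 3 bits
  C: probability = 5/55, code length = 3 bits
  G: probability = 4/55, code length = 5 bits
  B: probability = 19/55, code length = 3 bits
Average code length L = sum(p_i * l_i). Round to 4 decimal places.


Weighted contributions p_i * l_i:
  H: (3/55) * 5 = 15/55
  E: (7/55) * 3 = 21/55
  F: (17/55) * 3 = 51/55
  C: (5/55) * 3 = 15/55
  G: (4/55) * 5 = 20/55
  B: (19/55) * 3 = 57/55
Sum = (15 + 21 + 51 + 15 + 20 + 57)/55 = 179/55

L = 179/55 = 3.2545 bits/symbol


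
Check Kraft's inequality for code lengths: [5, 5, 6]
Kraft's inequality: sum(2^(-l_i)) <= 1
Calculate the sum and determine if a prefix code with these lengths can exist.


Sum = 2^(-5) + 2^(-5) + 2^(-6)
    = 0.03125 + 0.03125 + 0.015625
    = 5/64 = 0.078125
Since 0.078125 <= 1, Kraft's inequality IS satisfied.
A prefix code with these lengths CAN exist.

Kraft sum = 0.078125. Satisfied.


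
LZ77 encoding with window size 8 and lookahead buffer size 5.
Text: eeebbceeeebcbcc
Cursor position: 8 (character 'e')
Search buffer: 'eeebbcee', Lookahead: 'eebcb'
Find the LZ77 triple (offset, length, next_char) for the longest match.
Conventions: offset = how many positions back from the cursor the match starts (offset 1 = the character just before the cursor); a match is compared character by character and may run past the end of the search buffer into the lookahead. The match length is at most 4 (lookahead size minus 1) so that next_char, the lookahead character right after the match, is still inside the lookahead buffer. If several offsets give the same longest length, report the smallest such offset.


Try each offset into the search buffer:
  offset=1 (pos 7, char 'e'): match length 2
  offset=2 (pos 6, char 'e'): match length 2
  offset=3 (pos 5, char 'c'): match length 0
  offset=4 (pos 4, char 'b'): match length 0
  offset=5 (pos 3, char 'b'): match length 0
  offset=6 (pos 2, char 'e'): match length 1
  offset=7 (pos 1, char 'e'): match length 3
  offset=8 (pos 0, char 'e'): match length 2
Longest match has length 3 at offset 7.
next_char = character at position 8 + 3 = 11 -> 'c'

Best match: offset=7, length=3 (matching 'eeb' starting at position 1)
LZ77 triple: (7, 3, 'c')


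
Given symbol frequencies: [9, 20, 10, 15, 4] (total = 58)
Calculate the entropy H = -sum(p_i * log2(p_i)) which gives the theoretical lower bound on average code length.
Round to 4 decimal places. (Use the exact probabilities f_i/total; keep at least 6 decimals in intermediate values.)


Per-symbol terms -p_i * log2(p_i) with p_i = f_i/58:
  p = 9/58 = 0.155172: log2(p) = -2.688056, -p*log2(p) = 0.417112
  p = 20/58 = 0.344828: log2(p) = -1.536053, -p*log2(p) = 0.529673
  p = 10/58 = 0.172414: log2(p) = -2.536053, -p*log2(p) = 0.437251
  p = 15/58 = 0.258621: log2(p) = -1.951090, -p*log2(p) = 0.504592
  p = 4/58 = 0.068966: log2(p) = -3.857981, -p*log2(p) = 0.266068
H = 0.417112 + 0.529673 + 0.437251 + 0.504592 + 0.266068 = 2.154696

H = 2.1547 bits/symbol


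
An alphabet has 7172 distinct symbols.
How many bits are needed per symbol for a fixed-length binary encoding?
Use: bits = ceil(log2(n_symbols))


log2(7172) = 12.8082
Bracket: 2^12 = 4096 < 7172 <= 2^13 = 8192
So ceil(log2(7172)) = 13

bits = ceil(log2(7172)) = ceil(12.8082) = 13 bits


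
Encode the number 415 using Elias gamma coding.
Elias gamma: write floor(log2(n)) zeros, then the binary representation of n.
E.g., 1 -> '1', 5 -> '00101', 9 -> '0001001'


num_bits = floor(log2(415)) + 1 = 9
leading_zeros = num_bits - 1 = 8
binary(415) = 110011111

Elias gamma(415) = '00000000' + '110011111' = 00000000110011111 (17 bits)


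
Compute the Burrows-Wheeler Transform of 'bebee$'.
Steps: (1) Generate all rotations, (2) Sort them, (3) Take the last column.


Rotations (sorted):
  0: $bebee -> last char: e
  1: bebee$ -> last char: $
  2: bee$be -> last char: e
  3: e$bebe -> last char: e
  4: ebee$b -> last char: b
  5: ee$beb -> last char: b


BWT = e$eebb


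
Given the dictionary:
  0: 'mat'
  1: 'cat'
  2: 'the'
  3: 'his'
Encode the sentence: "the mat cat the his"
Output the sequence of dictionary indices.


Look up each word in the dictionary:
  'the' -> 2
  'mat' -> 0
  'cat' -> 1
  'the' -> 2
  'his' -> 3

Encoded: [2, 0, 1, 2, 3]


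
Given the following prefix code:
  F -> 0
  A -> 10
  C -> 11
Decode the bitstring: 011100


Decoding step by step:
Bits 0 -> F
Bits 11 -> C
Bits 10 -> A
Bits 0 -> F


Decoded message: FCAF


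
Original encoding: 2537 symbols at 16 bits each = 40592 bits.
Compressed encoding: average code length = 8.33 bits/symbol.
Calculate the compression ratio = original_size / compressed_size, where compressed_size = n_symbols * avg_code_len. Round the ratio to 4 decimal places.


original_size = n_symbols * orig_bits = 2537 * 16 = 40592 bits
compressed_size = n_symbols * avg_code_len = 2537 * 8.33 = 21133.21 bits
ratio = original_size / compressed_size = 40592 / 21133.21 = 1.9208

Compression ratio = 1.9208


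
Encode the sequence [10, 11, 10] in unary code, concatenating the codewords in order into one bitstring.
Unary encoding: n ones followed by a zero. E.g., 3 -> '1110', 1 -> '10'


Encode each number as n ones followed by a terminating 0:
  10 -> 11111111110 (11 bits)
  11 -> 111111111110 (12 bits)
  10 -> 11111111110 (11 bits)
Total length = 11 + 12 + 11 = 34 bits.

Unary([10, 11, 10]) = 1111111111011111111111011111111110 (34 bits)


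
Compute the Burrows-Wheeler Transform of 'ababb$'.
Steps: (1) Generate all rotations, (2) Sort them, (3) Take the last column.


Rotations (sorted):
  0: $ababb -> last char: b
  1: ababb$ -> last char: $
  2: abb$ab -> last char: b
  3: b$abab -> last char: b
  4: babb$a -> last char: a
  5: bb$aba -> last char: a


BWT = b$bbaa


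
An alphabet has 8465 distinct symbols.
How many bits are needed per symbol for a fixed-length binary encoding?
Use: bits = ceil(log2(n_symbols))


log2(8465) = 13.0473
Bracket: 2^13 = 8192 < 8465 <= 2^14 = 16384
So ceil(log2(8465)) = 14

bits = ceil(log2(8465)) = ceil(13.0473) = 14 bits


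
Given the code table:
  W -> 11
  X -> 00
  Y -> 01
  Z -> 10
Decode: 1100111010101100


Decoding:
11 -> W
00 -> X
11 -> W
10 -> Z
10 -> Z
10 -> Z
11 -> W
00 -> X


Result: WXWZZZWX


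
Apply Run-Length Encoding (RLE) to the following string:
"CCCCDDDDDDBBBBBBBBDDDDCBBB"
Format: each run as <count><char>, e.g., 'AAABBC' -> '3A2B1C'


Scanning runs left to right:
  i=0: run of 'C' x 4 -> '4C'
  i=4: run of 'D' x 6 -> '6D'
  i=10: run of 'B' x 8 -> '8B'
  i=18: run of 'D' x 4 -> '4D'
  i=22: run of 'C' x 1 -> '1C'
  i=23: run of 'B' x 3 -> '3B'

RLE = 4C6D8B4D1C3B


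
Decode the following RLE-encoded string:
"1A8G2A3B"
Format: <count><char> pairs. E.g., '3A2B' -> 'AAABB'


Expanding each <count><char> pair:
  1A -> 'A'
  8G -> 'GGGGGGGG'
  2A -> 'AA'
  3B -> 'BBB'

Decoded = AGGGGGGGGAABBB


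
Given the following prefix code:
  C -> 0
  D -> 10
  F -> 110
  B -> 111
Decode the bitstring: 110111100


Decoding step by step:
Bits 110 -> F
Bits 111 -> B
Bits 10 -> D
Bits 0 -> C


Decoded message: FBDC


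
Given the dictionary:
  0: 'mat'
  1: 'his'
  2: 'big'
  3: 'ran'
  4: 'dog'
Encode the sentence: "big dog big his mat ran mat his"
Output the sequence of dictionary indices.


Look up each word in the dictionary:
  'big' -> 2
  'dog' -> 4
  'big' -> 2
  'his' -> 1
  'mat' -> 0
  'ran' -> 3
  'mat' -> 0
  'his' -> 1

Encoded: [2, 4, 2, 1, 0, 3, 0, 1]


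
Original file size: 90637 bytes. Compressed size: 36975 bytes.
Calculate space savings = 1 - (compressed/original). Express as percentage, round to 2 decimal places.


ratio = compressed/original = 36975/90637 = 0.407946
savings = 1 - ratio = 1 - 0.407946 = 0.592054
as a percentage: 0.592054 * 100 = 59.21%

Space savings = 1 - 36975/90637 = 59.21%


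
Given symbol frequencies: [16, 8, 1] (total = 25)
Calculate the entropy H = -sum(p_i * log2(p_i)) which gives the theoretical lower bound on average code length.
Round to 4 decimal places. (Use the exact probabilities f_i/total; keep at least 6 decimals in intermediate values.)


Per-symbol terms -p_i * log2(p_i) with p_i = f_i/25:
  p = 16/25 = 0.640000: log2(p) = -0.643856, -p*log2(p) = 0.412068
  p = 8/25 = 0.320000: log2(p) = -1.643856, -p*log2(p) = 0.526034
  p = 1/25 = 0.040000: log2(p) = -4.643856, -p*log2(p) = 0.185754
H = 0.412068 + 0.526034 + 0.185754 = 1.123856

H = 1.1239 bits/symbol


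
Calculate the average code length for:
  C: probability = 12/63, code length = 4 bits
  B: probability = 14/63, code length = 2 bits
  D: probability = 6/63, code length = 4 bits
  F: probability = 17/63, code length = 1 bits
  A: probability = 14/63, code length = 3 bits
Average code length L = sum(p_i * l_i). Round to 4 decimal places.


Weighted contributions p_i * l_i:
  C: (12/63) * 4 = 48/63
  B: (14/63) * 2 = 28/63
  D: (6/63) * 4 = 24/63
  F: (17/63) * 1 = 17/63
  A: (14/63) * 3 = 42/63
Sum = (48 + 28 + 24 + 17 + 42)/63 = 159/63

L = 159/63 = 2.5238 bits/symbol


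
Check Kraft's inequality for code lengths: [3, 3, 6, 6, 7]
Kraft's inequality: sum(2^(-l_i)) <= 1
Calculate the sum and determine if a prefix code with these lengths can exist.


Sum = 2^(-3) + 2^(-3) + 2^(-6) + 2^(-6) + 2^(-7)
    = 0.125 + 0.125 + 0.015625 + 0.015625 + 0.0078125
    = 37/128 = 0.2890625
Since 0.2890625 <= 1, Kraft's inequality IS satisfied.
A prefix code with these lengths CAN exist.

Kraft sum = 0.2890625. Satisfied.


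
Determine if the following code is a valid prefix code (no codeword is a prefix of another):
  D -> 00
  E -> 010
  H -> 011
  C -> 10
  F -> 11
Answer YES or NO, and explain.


Checking each pair (does one codeword prefix another?):
  D='00' vs E='010': no prefix
  D='00' vs H='011': no prefix
  D='00' vs C='10': no prefix
  D='00' vs F='11': no prefix
  E='010' vs D='00': no prefix
  E='010' vs H='011': no prefix
  E='010' vs C='10': no prefix
  E='010' vs F='11': no prefix
  H='011' vs D='00': no prefix
  H='011' vs E='010': no prefix
  H='011' vs C='10': no prefix
  H='011' vs F='11': no prefix
  C='10' vs D='00': no prefix
  C='10' vs E='010': no prefix
  C='10' vs H='011': no prefix
  C='10' vs F='11': no prefix
  F='11' vs D='00': no prefix
  F='11' vs E='010': no prefix
  F='11' vs H='011': no prefix
  F='11' vs C='10': no prefix
No violation found over all pairs.

YES -- this is a valid prefix code. No codeword is a prefix of any other codeword.


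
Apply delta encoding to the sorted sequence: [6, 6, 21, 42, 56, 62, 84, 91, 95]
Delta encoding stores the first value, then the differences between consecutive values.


First value: 6
Deltas:
  6 - 6 = 0
  21 - 6 = 15
  42 - 21 = 21
  56 - 42 = 14
  62 - 56 = 6
  84 - 62 = 22
  91 - 84 = 7
  95 - 91 = 4


Delta encoded: [6, 0, 15, 21, 14, 6, 22, 7, 4]


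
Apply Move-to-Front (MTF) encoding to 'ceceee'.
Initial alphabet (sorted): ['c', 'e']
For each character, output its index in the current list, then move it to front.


MTF encoding:
'c': index 0 in ['c', 'e'] -> ['c', 'e']
'e': index 1 in ['c', 'e'] -> ['e', 'c']
'c': index 1 in ['e', 'c'] -> ['c', 'e']
'e': index 1 in ['c', 'e'] -> ['e', 'c']
'e': index 0 in ['e', 'c'] -> ['e', 'c']
'e': index 0 in ['e', 'c'] -> ['e', 'c']


Output: [0, 1, 1, 1, 0, 0]


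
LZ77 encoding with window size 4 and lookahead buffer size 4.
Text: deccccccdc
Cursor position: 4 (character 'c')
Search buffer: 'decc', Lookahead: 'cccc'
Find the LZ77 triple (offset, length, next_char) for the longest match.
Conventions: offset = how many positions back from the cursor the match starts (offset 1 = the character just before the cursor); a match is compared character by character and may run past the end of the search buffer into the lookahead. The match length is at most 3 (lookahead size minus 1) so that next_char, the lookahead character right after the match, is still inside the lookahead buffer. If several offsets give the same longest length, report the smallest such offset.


Try each offset into the search buffer:
  offset=1 (pos 3, char 'c'): match length 3
  offset=2 (pos 2, char 'c'): match length 3
  offset=3 (pos 1, char 'e'): match length 0
  offset=4 (pos 0, char 'd'): match length 0
Longest match has length 3, found at offsets 1, 2; take the smallest, offset 1.
next_char = character at position 4 + 3 = 7 -> 'c'

Best match: offset=1, length=3 (matching 'ccc' starting at position 3)
LZ77 triple: (1, 3, 'c')


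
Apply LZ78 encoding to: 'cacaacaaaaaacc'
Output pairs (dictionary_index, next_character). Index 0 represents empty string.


LZ78 encoding steps:
Dictionary: {0: ''}
Step 1: w='' (idx 0), next='c' -> output (0, 'c'), add 'c' as idx 1
Step 2: w='' (idx 0), next='a' -> output (0, 'a'), add 'a' as idx 2
Step 3: w='c' (idx 1), next='a' -> output (1, 'a'), add 'ca' as idx 3
Step 4: w='a' (idx 2), next='c' -> output (2, 'c'), add 'ac' as idx 4
Step 5: w='a' (idx 2), next='a' -> output (2, 'a'), add 'aa' as idx 5
Step 6: w='aa' (idx 5), next='a' -> output (5, 'a'), add 'aaa' as idx 6
Step 7: w='ac' (idx 4), next='c' -> output (4, 'c'), add 'acc' as idx 7


Encoded: [(0, 'c'), (0, 'a'), (1, 'a'), (2, 'c'), (2, 'a'), (5, 'a'), (4, 'c')]


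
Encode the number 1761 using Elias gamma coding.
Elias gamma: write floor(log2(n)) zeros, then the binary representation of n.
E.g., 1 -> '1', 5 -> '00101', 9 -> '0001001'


num_bits = floor(log2(1761)) + 1 = 11
leading_zeros = num_bits - 1 = 10
binary(1761) = 11011100001

Elias gamma(1761) = '0000000000' + '11011100001' = 000000000011011100001 (21 bits)


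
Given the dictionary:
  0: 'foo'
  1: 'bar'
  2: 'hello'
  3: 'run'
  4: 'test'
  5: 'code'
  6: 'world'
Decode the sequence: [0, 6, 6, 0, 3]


Look up each index in the dictionary:
  0 -> 'foo'
  6 -> 'world'
  6 -> 'world'
  0 -> 'foo'
  3 -> 'run'

Decoded: "foo world world foo run"


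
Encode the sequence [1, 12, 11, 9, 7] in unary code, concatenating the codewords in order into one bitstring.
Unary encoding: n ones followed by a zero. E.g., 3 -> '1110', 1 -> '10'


Encode each number as n ones followed by a terminating 0:
  1 -> 10 (2 bits)
  12 -> 1111111111110 (13 bits)
  11 -> 111111111110 (12 bits)
  9 -> 1111111110 (10 bits)
  7 -> 11111110 (8 bits)
Total length = 2 + 13 + 12 + 10 + 8 = 45 bits.

Unary([1, 12, 11, 9, 7]) = 101111111111110111111111110111111111011111110 (45 bits)


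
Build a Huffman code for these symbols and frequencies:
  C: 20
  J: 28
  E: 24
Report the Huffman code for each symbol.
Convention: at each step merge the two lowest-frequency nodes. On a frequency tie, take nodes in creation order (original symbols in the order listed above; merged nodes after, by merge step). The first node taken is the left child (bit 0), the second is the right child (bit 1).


Huffman tree construction:
Step 1: Merge C(20) + E(24) = 44
Step 2: Merge J(28) + (C+E)(44) = 72
Read each symbol's code off the tree from the root (left child = 0, right child = 1).

Codes:
  C: 10 (length 2)
  J: 0 (length 1)
  E: 11 (length 2)
Average code length: 116/72 = 1.6111 bits/symbol


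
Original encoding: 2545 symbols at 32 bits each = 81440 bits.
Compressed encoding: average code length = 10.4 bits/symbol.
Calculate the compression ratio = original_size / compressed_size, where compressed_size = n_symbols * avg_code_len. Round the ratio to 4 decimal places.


original_size = n_symbols * orig_bits = 2545 * 32 = 81440 bits
compressed_size = n_symbols * avg_code_len = 2545 * 10.4 = 26468.0 bits
ratio = original_size / compressed_size = 81440 / 26468.0 = 3.0769

Compression ratio = 3.0769


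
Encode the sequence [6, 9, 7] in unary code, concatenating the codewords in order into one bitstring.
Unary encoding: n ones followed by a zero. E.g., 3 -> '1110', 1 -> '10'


Encode each number as n ones followed by a terminating 0:
  6 -> 1111110 (7 bits)
  9 -> 1111111110 (10 bits)
  7 -> 11111110 (8 bits)
Total length = 7 + 10 + 8 = 25 bits.

Unary([6, 9, 7]) = 1111110111111111011111110 (25 bits)


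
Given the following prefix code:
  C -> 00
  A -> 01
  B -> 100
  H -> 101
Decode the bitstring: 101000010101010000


Decoding step by step:
Bits 101 -> H
Bits 00 -> C
Bits 00 -> C
Bits 101 -> H
Bits 01 -> A
Bits 01 -> A
Bits 00 -> C
Bits 00 -> C


Decoded message: HCCHAACC


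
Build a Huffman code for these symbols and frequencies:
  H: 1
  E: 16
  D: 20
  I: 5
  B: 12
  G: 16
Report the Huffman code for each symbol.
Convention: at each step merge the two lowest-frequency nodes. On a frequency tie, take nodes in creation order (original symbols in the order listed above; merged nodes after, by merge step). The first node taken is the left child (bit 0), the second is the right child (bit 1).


Huffman tree construction:
Step 1: Merge H(1) + I(5) = 6
Step 2: Merge (H+I)(6) + B(12) = 18
Step 3: Merge E(16) + G(16) = 32
Step 4: Merge ((H+I)+B)(18) + D(20) = 38
Step 5: Merge (E+G)(32) + (((H+I)+B)+D)(38) = 70
Read each symbol's code off the tree from the root (left child = 0, right child = 1).

Codes:
  H: 1000 (length 4)
  E: 00 (length 2)
  D: 11 (length 2)
  I: 1001 (length 4)
  B: 101 (length 3)
  G: 01 (length 2)
Average code length: 164/70 = 2.3429 bits/symbol


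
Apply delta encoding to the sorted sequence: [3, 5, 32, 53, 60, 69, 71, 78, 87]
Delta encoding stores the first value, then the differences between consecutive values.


First value: 3
Deltas:
  5 - 3 = 2
  32 - 5 = 27
  53 - 32 = 21
  60 - 53 = 7
  69 - 60 = 9
  71 - 69 = 2
  78 - 71 = 7
  87 - 78 = 9


Delta encoded: [3, 2, 27, 21, 7, 9, 2, 7, 9]


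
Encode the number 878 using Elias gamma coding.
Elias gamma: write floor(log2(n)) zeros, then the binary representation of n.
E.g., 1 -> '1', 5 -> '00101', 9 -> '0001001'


num_bits = floor(log2(878)) + 1 = 10
leading_zeros = num_bits - 1 = 9
binary(878) = 1101101110

Elias gamma(878) = '000000000' + '1101101110' = 0000000001101101110 (19 bits)


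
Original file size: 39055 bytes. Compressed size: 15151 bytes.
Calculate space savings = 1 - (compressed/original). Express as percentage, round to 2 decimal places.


ratio = compressed/original = 15151/39055 = 0.38794
savings = 1 - ratio = 1 - 0.38794 = 0.61206
as a percentage: 0.61206 * 100 = 61.21%

Space savings = 1 - 15151/39055 = 61.21%


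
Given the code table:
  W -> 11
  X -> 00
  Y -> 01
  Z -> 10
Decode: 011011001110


Decoding:
01 -> Y
10 -> Z
11 -> W
00 -> X
11 -> W
10 -> Z


Result: YZWXWZ


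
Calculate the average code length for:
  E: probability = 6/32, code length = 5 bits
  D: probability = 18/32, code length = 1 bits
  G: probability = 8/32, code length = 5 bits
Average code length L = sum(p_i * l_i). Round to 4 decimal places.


Weighted contributions p_i * l_i:
  E: (6/32) * 5 = 30/32
  D: (18/32) * 1 = 18/32
  G: (8/32) * 5 = 40/32
Sum = (30 + 18 + 40)/32 = 88/32

L = 88/32 = 2.7500 bits/symbol


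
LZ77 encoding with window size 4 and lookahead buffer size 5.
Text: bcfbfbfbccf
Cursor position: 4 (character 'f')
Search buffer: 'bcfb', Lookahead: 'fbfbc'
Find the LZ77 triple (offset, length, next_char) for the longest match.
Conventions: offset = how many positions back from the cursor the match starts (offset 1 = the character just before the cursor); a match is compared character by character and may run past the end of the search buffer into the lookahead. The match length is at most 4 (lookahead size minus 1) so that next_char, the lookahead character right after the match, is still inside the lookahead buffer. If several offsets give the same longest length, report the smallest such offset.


Try each offset into the search buffer:
  offset=1 (pos 3, char 'b'): match length 0
  offset=2 (pos 2, char 'f'): match length 4
  offset=3 (pos 1, char 'c'): match length 0
  offset=4 (pos 0, char 'b'): match length 0
Longest match has length 4 at offset 2.
next_char = character at position 4 + 4 = 8 -> 'c'

Best match: offset=2, length=4 (matching 'fbfb' starting at position 2)
LZ77 triple: (2, 4, 'c')


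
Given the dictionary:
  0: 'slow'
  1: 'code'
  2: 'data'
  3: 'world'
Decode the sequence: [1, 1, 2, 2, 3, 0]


Look up each index in the dictionary:
  1 -> 'code'
  1 -> 'code'
  2 -> 'data'
  2 -> 'data'
  3 -> 'world'
  0 -> 'slow'

Decoded: "code code data data world slow"


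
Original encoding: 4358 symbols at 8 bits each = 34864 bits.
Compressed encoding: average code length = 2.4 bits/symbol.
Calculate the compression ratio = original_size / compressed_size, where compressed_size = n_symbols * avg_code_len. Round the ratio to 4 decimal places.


original_size = n_symbols * orig_bits = 4358 * 8 = 34864 bits
compressed_size = n_symbols * avg_code_len = 4358 * 2.4 = 10459.2 bits
ratio = original_size / compressed_size = 34864 / 10459.2 = 3.3333

Compression ratio = 3.3333


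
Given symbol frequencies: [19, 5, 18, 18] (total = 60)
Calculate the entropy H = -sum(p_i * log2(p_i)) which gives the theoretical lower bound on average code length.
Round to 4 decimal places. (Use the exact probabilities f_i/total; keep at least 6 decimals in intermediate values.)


Per-symbol terms -p_i * log2(p_i) with p_i = f_i/60:
  p = 19/60 = 0.316667: log2(p) = -1.658963, -p*log2(p) = 0.525338
  p = 5/60 = 0.083333: log2(p) = -3.584963, -p*log2(p) = 0.298747
  p = 18/60 = 0.300000: log2(p) = -1.736966, -p*log2(p) = 0.521090
  p = 18/60 = 0.300000: log2(p) = -1.736966, -p*log2(p) = 0.521090
H = 0.525338 + 0.298747 + 0.521090 + 0.521090 = 1.866265

H = 1.8663 bits/symbol


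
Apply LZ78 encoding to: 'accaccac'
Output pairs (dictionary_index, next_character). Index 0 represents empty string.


LZ78 encoding steps:
Dictionary: {0: ''}
Step 1: w='' (idx 0), next='a' -> output (0, 'a'), add 'a' as idx 1
Step 2: w='' (idx 0), next='c' -> output (0, 'c'), add 'c' as idx 2
Step 3: w='c' (idx 2), next='a' -> output (2, 'a'), add 'ca' as idx 3
Step 4: w='c' (idx 2), next='c' -> output (2, 'c'), add 'cc' as idx 4
Step 5: w='a' (idx 1), next='c' -> output (1, 'c'), add 'ac' as idx 5


Encoded: [(0, 'a'), (0, 'c'), (2, 'a'), (2, 'c'), (1, 'c')]


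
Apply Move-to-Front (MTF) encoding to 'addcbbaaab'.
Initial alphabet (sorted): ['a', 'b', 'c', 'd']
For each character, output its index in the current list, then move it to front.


MTF encoding:
'a': index 0 in ['a', 'b', 'c', 'd'] -> ['a', 'b', 'c', 'd']
'd': index 3 in ['a', 'b', 'c', 'd'] -> ['d', 'a', 'b', 'c']
'd': index 0 in ['d', 'a', 'b', 'c'] -> ['d', 'a', 'b', 'c']
'c': index 3 in ['d', 'a', 'b', 'c'] -> ['c', 'd', 'a', 'b']
'b': index 3 in ['c', 'd', 'a', 'b'] -> ['b', 'c', 'd', 'a']
'b': index 0 in ['b', 'c', 'd', 'a'] -> ['b', 'c', 'd', 'a']
'a': index 3 in ['b', 'c', 'd', 'a'] -> ['a', 'b', 'c', 'd']
'a': index 0 in ['a', 'b', 'c', 'd'] -> ['a', 'b', 'c', 'd']
'a': index 0 in ['a', 'b', 'c', 'd'] -> ['a', 'b', 'c', 'd']
'b': index 1 in ['a', 'b', 'c', 'd'] -> ['b', 'a', 'c', 'd']


Output: [0, 3, 0, 3, 3, 0, 3, 0, 0, 1]


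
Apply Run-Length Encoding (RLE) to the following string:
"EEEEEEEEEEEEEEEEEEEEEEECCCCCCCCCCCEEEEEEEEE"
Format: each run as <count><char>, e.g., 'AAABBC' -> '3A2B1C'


Scanning runs left to right:
  i=0: run of 'E' x 23 -> '23E'
  i=23: run of 'C' x 11 -> '11C'
  i=34: run of 'E' x 9 -> '9E'

RLE = 23E11C9E


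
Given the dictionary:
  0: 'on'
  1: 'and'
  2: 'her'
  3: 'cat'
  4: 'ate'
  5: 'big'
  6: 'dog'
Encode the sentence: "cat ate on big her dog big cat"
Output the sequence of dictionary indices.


Look up each word in the dictionary:
  'cat' -> 3
  'ate' -> 4
  'on' -> 0
  'big' -> 5
  'her' -> 2
  'dog' -> 6
  'big' -> 5
  'cat' -> 3

Encoded: [3, 4, 0, 5, 2, 6, 5, 3]


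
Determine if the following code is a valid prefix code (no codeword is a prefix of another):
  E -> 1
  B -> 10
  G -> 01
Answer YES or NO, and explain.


Checking each pair (does one codeword prefix another?):
  E='1' vs B='10': prefix -- VIOLATION

NO -- this is NOT a valid prefix code. E (1) is a prefix of B (10).


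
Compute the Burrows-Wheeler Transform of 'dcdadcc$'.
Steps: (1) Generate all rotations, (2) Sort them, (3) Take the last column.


Rotations (sorted):
  0: $dcdadcc -> last char: c
  1: adcc$dcd -> last char: d
  2: c$dcdadc -> last char: c
  3: cc$dcdad -> last char: d
  4: cdadcc$d -> last char: d
  5: dadcc$dc -> last char: c
  6: dcc$dcda -> last char: a
  7: dcdadcc$ -> last char: $


BWT = cdcddca$


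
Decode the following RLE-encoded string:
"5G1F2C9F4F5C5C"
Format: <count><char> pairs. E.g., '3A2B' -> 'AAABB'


Expanding each <count><char> pair:
  5G -> 'GGGGG'
  1F -> 'F'
  2C -> 'CC'
  9F -> 'FFFFFFFFF'
  4F -> 'FFFF'
  5C -> 'CCCCC'
  5C -> 'CCCCC'

Decoded = GGGGGFCCFFFFFFFFFFFFFCCCCCCCCCC


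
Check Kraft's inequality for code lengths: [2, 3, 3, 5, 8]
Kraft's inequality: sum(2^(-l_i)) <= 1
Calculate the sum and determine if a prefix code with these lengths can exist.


Sum = 2^(-2) + 2^(-3) + 2^(-3) + 2^(-5) + 2^(-8)
    = 0.25 + 0.125 + 0.125 + 0.03125 + 0.00390625
    = 137/256 = 0.53515625
Since 0.53515625 <= 1, Kraft's inequality IS satisfied.
A prefix code with these lengths CAN exist.

Kraft sum = 0.53515625. Satisfied.


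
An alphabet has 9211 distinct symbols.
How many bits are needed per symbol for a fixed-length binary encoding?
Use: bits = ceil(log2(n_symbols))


log2(9211) = 13.1691
Bracket: 2^13 = 8192 < 9211 <= 2^14 = 16384
So ceil(log2(9211)) = 14

bits = ceil(log2(9211)) = ceil(13.1691) = 14 bits


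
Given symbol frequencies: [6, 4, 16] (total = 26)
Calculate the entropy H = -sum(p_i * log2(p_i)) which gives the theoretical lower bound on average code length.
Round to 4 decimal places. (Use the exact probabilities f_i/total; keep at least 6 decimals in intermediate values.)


Per-symbol terms -p_i * log2(p_i) with p_i = f_i/26:
  p = 6/26 = 0.230769: log2(p) = -2.115477, -p*log2(p) = 0.488187
  p = 4/26 = 0.153846: log2(p) = -2.700440, -p*log2(p) = 0.415452
  p = 16/26 = 0.615385: log2(p) = -0.700440, -p*log2(p) = 0.431040
H = 0.488187 + 0.415452 + 0.431040 = 1.334679

H = 1.3347 bits/symbol


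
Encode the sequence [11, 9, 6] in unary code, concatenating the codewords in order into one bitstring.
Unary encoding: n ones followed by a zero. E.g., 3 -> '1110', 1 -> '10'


Encode each number as n ones followed by a terminating 0:
  11 -> 111111111110 (12 bits)
  9 -> 1111111110 (10 bits)
  6 -> 1111110 (7 bits)
Total length = 12 + 10 + 7 = 29 bits.

Unary([11, 9, 6]) = 11111111111011111111101111110 (29 bits)


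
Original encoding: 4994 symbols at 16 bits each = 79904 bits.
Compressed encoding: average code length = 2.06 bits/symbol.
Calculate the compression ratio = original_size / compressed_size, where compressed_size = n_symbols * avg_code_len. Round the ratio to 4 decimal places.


original_size = n_symbols * orig_bits = 4994 * 16 = 79904 bits
compressed_size = n_symbols * avg_code_len = 4994 * 2.06 = 10287.64 bits
ratio = original_size / compressed_size = 79904 / 10287.64 = 7.767

Compression ratio = 7.767


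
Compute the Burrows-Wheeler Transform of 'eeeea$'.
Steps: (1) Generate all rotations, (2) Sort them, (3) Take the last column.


Rotations (sorted):
  0: $eeeea -> last char: a
  1: a$eeee -> last char: e
  2: ea$eee -> last char: e
  3: eea$ee -> last char: e
  4: eeea$e -> last char: e
  5: eeeea$ -> last char: $


BWT = aeeee$


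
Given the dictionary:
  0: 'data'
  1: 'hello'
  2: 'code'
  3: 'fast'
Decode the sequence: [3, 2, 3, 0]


Look up each index in the dictionary:
  3 -> 'fast'
  2 -> 'code'
  3 -> 'fast'
  0 -> 'data'

Decoded: "fast code fast data"


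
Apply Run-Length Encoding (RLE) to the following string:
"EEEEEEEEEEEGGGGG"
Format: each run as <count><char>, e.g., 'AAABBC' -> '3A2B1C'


Scanning runs left to right:
  i=0: run of 'E' x 11 -> '11E'
  i=11: run of 'G' x 5 -> '5G'

RLE = 11E5G
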